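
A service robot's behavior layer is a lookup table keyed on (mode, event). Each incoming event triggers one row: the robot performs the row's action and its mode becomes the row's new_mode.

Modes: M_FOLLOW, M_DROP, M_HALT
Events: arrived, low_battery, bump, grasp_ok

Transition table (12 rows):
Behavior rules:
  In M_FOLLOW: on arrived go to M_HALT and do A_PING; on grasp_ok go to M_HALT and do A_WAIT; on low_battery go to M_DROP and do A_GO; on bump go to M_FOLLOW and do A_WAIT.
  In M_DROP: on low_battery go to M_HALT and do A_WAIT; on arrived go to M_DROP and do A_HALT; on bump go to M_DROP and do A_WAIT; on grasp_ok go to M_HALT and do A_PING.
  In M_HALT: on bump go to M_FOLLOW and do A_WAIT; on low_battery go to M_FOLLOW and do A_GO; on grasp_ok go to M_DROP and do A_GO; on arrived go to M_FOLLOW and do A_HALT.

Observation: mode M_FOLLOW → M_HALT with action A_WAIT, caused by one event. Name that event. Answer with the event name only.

grasp_ok

try arrived: (M_FOLLOW, arrived) → (M_HALT, A_PING)
try low_battery: (M_FOLLOW, low_battery) → (M_DROP, A_GO)
try bump: (M_FOLLOW, bump) → (M_FOLLOW, A_WAIT)
try grasp_ok: (M_FOLLOW, grasp_ok) → (M_HALT, A_WAIT)  ← matches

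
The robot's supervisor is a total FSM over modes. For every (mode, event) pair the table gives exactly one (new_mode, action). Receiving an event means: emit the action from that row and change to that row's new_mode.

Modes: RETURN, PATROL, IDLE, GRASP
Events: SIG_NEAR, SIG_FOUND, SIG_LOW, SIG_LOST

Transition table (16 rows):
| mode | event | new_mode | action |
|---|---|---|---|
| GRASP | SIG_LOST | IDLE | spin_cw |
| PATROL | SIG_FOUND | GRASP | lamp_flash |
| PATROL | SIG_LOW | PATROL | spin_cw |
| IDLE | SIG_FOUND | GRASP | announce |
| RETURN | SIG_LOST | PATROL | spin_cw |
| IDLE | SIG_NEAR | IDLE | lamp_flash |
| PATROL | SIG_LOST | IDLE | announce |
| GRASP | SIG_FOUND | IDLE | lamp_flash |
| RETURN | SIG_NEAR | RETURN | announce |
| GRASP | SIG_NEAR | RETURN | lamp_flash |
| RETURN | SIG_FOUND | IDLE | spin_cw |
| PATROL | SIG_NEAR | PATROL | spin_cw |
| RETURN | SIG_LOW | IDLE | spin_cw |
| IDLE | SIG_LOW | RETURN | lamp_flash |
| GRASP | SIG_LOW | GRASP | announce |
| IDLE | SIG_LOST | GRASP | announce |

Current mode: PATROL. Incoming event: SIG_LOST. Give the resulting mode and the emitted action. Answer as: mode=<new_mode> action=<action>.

mode=IDLE action=announce

current mode = PATROL; filter table to that mode:
  (PATROL, SIG_FOUND) → (GRASP, lamp_flash)
  (PATROL, SIG_LOW) → (PATROL, spin_cw)
  (PATROL, SIG_LOST) → (IDLE, announce)  ← event matches
  (PATROL, SIG_NEAR) → (PATROL, spin_cw)
event = SIG_LOST selects (IDLE, announce)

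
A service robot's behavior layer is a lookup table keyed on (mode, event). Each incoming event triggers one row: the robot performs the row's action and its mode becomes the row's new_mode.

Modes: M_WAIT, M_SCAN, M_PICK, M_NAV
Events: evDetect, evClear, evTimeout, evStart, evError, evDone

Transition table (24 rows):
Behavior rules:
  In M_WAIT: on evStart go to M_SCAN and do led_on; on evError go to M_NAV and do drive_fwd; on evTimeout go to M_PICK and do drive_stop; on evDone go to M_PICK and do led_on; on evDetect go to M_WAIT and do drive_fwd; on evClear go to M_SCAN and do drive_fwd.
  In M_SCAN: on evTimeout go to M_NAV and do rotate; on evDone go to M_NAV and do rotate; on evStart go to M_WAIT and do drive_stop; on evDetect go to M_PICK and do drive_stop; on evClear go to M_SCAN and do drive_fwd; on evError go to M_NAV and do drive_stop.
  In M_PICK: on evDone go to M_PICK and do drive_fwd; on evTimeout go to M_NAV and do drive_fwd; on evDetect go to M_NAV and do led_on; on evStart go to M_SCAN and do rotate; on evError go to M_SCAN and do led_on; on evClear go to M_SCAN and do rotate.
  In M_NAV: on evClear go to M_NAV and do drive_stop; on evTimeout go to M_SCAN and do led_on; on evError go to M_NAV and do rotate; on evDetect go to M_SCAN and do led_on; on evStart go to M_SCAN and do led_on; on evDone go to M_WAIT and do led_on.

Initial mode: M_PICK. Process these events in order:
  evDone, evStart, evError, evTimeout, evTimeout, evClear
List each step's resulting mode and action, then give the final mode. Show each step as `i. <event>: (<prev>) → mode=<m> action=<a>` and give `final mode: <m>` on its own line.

final mode: M_NAV

1. evDone: (M_PICK) → mode=M_PICK action=drive_fwd
2. evStart: (M_PICK) → mode=M_SCAN action=rotate
3. evError: (M_SCAN) → mode=M_NAV action=drive_stop
4. evTimeout: (M_NAV) → mode=M_SCAN action=led_on
5. evTimeout: (M_SCAN) → mode=M_NAV action=rotate
6. evClear: (M_NAV) → mode=M_NAV action=drive_stop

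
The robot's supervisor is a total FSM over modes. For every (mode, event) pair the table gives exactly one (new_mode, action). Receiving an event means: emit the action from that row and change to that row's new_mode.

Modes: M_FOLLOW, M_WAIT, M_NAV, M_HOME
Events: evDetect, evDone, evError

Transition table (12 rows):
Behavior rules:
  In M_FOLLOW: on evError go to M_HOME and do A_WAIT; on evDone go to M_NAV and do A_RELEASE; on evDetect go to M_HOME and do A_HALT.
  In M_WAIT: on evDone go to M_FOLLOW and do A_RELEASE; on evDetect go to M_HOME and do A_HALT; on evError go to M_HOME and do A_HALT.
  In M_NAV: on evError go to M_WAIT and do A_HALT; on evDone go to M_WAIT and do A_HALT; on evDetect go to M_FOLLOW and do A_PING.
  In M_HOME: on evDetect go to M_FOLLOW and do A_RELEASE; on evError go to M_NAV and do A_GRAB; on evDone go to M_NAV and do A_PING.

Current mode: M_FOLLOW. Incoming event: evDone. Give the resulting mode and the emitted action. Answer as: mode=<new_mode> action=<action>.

current mode = M_FOLLOW; filter table to that mode:
  (M_FOLLOW, evError) → (M_HOME, A_WAIT)
  (M_FOLLOW, evDone) → (M_NAV, A_RELEASE)  ← event matches
  (M_FOLLOW, evDetect) → (M_HOME, A_HALT)
event = evDone selects (M_NAV, A_RELEASE)

mode=M_NAV action=A_RELEASE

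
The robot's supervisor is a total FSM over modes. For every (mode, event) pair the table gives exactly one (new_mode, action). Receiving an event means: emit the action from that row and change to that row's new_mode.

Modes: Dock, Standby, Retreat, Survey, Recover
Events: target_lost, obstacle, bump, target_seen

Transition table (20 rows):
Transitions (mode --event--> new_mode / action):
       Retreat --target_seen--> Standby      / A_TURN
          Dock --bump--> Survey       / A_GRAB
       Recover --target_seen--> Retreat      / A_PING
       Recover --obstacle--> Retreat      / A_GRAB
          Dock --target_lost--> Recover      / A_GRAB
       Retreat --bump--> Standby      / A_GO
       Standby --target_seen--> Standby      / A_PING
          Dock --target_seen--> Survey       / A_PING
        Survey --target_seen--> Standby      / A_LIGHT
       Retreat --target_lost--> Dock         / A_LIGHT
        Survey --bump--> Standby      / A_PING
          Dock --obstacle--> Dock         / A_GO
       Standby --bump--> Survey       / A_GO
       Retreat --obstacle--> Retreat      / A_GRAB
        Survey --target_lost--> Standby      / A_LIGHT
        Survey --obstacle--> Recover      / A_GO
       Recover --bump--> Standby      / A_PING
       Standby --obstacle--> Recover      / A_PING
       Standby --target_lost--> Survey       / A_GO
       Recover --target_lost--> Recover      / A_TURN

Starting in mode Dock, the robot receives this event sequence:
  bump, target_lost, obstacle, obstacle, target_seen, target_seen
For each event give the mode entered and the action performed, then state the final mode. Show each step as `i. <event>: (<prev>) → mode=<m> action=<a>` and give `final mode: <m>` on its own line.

final mode: Standby

1. bump: (Dock) → mode=Survey action=A_GRAB
2. target_lost: (Survey) → mode=Standby action=A_LIGHT
3. obstacle: (Standby) → mode=Recover action=A_PING
4. obstacle: (Recover) → mode=Retreat action=A_GRAB
5. target_seen: (Retreat) → mode=Standby action=A_TURN
6. target_seen: (Standby) → mode=Standby action=A_PING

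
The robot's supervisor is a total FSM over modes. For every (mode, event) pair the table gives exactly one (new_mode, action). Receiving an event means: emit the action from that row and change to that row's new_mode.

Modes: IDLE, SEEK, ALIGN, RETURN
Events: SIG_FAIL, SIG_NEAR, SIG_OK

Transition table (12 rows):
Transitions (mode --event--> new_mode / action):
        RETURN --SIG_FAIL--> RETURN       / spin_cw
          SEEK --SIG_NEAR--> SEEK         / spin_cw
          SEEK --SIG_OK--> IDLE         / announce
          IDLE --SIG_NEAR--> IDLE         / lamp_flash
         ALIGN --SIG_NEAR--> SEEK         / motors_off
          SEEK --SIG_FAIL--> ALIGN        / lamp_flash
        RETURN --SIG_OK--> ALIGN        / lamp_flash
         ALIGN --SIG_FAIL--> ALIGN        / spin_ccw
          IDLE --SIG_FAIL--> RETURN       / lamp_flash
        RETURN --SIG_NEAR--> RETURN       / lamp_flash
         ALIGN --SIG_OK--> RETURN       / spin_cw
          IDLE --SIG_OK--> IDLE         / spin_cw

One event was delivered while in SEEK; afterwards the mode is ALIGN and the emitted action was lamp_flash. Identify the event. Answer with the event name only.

try SIG_FAIL: (SEEK, SIG_FAIL) → (ALIGN, lamp_flash)  ← matches
try SIG_NEAR: (SEEK, SIG_NEAR) → (SEEK, spin_cw)
try SIG_OK: (SEEK, SIG_OK) → (IDLE, announce)

SIG_FAIL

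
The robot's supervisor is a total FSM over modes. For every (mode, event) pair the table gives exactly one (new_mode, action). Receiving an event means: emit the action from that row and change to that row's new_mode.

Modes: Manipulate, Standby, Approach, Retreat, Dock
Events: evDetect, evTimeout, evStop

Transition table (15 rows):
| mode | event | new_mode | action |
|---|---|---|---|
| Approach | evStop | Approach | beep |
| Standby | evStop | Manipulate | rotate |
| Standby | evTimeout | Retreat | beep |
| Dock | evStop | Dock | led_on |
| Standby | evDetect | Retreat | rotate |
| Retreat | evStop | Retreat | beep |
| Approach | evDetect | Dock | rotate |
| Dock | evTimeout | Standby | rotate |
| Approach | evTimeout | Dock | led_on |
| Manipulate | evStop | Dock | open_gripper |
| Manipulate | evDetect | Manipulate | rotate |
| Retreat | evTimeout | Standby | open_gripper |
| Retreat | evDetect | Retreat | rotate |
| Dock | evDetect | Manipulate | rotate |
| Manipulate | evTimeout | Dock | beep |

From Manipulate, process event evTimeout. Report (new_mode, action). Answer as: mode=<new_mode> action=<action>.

current mode = Manipulate; filter table to that mode:
  (Manipulate, evStop) → (Dock, open_gripper)
  (Manipulate, evDetect) → (Manipulate, rotate)
  (Manipulate, evTimeout) → (Dock, beep)  ← event matches
event = evTimeout selects (Dock, beep)

mode=Dock action=beep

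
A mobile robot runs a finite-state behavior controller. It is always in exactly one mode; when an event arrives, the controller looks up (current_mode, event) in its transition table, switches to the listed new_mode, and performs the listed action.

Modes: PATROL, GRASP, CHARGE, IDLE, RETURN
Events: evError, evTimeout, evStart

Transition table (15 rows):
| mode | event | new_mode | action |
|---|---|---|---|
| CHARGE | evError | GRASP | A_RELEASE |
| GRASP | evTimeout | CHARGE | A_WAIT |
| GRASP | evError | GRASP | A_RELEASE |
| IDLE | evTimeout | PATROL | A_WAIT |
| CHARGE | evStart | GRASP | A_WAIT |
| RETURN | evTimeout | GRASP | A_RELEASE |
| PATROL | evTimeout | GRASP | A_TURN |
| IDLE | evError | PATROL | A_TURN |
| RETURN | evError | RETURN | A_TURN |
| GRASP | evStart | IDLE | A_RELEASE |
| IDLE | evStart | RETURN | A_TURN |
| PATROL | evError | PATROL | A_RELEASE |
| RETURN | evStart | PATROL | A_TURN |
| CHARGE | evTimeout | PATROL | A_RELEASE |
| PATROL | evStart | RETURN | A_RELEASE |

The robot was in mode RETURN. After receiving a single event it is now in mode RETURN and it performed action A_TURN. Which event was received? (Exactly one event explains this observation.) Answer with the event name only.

try evError: (RETURN, evError) → (RETURN, A_TURN)  ← matches
try evTimeout: (RETURN, evTimeout) → (GRASP, A_RELEASE)
try evStart: (RETURN, evStart) → (PATROL, A_TURN)

evError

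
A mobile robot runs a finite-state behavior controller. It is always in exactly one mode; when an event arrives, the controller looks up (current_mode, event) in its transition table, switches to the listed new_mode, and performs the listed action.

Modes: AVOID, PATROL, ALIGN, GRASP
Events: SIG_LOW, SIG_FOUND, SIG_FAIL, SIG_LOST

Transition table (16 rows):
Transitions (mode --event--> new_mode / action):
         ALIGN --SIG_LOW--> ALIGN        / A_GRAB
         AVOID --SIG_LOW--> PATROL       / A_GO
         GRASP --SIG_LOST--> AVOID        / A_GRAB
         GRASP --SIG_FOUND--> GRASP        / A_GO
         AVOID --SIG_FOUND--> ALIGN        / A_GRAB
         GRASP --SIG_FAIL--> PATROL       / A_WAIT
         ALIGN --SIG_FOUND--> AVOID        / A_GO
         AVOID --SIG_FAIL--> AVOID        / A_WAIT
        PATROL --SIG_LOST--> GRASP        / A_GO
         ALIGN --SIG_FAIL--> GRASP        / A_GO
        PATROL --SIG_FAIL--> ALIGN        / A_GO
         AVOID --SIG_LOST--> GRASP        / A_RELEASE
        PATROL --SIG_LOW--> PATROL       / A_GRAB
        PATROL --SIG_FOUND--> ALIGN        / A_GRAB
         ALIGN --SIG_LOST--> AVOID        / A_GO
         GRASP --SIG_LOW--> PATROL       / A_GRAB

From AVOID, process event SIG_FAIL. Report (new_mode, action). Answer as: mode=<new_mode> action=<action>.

mode=AVOID action=A_WAIT

current mode = AVOID; filter table to that mode:
  (AVOID, SIG_LOW) → (PATROL, A_GO)
  (AVOID, SIG_FOUND) → (ALIGN, A_GRAB)
  (AVOID, SIG_FAIL) → (AVOID, A_WAIT)  ← event matches
  (AVOID, SIG_LOST) → (GRASP, A_RELEASE)
event = SIG_FAIL selects (AVOID, A_WAIT)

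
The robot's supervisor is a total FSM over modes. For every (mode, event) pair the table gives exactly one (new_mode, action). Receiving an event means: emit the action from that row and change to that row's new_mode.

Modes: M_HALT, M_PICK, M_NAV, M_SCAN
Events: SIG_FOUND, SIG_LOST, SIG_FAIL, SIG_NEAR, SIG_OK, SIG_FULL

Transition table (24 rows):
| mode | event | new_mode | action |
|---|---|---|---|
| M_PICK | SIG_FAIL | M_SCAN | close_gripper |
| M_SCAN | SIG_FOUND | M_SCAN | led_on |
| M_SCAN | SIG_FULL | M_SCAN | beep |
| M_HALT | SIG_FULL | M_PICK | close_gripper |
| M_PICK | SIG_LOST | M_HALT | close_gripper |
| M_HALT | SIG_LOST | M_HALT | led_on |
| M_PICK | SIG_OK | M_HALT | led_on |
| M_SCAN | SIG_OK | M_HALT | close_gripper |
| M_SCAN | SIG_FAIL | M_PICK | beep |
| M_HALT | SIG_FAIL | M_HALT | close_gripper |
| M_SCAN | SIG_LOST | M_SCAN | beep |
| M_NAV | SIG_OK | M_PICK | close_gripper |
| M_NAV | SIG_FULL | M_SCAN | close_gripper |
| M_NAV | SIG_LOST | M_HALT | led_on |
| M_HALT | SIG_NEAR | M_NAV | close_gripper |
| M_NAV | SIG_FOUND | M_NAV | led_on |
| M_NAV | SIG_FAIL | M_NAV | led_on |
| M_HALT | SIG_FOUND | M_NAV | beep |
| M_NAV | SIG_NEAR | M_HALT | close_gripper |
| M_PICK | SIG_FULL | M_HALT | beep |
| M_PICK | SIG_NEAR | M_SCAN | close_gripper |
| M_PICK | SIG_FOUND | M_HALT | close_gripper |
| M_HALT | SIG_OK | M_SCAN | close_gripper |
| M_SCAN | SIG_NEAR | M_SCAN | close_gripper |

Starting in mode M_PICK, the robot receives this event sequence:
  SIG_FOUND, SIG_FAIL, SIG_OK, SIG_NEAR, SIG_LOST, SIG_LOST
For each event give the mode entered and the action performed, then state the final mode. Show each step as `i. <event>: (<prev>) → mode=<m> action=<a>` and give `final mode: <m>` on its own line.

final mode: M_SCAN

1. SIG_FOUND: (M_PICK) → mode=M_HALT action=close_gripper
2. SIG_FAIL: (M_HALT) → mode=M_HALT action=close_gripper
3. SIG_OK: (M_HALT) → mode=M_SCAN action=close_gripper
4. SIG_NEAR: (M_SCAN) → mode=M_SCAN action=close_gripper
5. SIG_LOST: (M_SCAN) → mode=M_SCAN action=beep
6. SIG_LOST: (M_SCAN) → mode=M_SCAN action=beep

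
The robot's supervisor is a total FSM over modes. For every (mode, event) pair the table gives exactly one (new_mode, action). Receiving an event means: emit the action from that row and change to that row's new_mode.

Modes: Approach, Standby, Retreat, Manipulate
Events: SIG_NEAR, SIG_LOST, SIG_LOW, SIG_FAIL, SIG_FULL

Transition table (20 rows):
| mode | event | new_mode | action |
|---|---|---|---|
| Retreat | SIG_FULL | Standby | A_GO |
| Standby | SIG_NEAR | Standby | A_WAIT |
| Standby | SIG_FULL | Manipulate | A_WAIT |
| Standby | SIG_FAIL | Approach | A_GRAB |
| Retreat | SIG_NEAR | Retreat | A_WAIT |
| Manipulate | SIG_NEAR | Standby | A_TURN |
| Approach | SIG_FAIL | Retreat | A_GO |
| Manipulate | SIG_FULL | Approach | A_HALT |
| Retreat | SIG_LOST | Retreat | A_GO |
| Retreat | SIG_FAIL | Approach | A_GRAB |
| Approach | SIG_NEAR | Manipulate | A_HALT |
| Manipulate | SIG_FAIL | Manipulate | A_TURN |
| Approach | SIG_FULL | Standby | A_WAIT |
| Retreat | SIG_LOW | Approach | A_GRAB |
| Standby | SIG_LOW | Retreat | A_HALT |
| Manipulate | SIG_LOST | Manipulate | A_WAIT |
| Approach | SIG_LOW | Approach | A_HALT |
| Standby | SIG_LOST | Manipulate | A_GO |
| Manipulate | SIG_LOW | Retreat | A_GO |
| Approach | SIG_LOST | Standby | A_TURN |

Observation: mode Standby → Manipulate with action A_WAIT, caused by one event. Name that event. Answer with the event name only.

try SIG_NEAR: (Standby, SIG_NEAR) → (Standby, A_WAIT)
try SIG_LOST: (Standby, SIG_LOST) → (Manipulate, A_GO)
try SIG_LOW: (Standby, SIG_LOW) → (Retreat, A_HALT)
try SIG_FAIL: (Standby, SIG_FAIL) → (Approach, A_GRAB)
try SIG_FULL: (Standby, SIG_FULL) → (Manipulate, A_WAIT)  ← matches

SIG_FULL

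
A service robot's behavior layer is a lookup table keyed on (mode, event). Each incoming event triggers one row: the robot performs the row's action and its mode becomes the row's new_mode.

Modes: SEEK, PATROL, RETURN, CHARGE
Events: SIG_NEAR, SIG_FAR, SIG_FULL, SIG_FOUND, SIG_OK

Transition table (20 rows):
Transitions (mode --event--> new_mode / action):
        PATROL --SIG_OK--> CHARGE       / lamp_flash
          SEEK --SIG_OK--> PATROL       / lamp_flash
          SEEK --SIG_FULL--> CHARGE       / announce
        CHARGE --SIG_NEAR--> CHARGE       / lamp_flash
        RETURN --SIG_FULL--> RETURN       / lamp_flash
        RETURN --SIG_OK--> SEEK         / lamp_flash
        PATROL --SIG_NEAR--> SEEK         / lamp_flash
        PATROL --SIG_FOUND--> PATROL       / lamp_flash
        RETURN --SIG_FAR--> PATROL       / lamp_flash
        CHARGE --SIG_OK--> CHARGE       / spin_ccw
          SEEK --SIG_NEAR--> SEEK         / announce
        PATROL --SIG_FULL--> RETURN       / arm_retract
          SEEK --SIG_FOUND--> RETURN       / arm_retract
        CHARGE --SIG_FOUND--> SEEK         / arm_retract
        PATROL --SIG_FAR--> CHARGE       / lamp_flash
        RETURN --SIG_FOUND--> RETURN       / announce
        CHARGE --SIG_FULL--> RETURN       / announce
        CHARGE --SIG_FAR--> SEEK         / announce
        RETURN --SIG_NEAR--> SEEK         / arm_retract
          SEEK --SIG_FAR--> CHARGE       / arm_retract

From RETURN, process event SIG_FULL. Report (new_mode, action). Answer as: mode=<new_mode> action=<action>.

current mode = RETURN; filter table to that mode:
  (RETURN, SIG_FULL) → (RETURN, lamp_flash)  ← event matches
  (RETURN, SIG_OK) → (SEEK, lamp_flash)
  (RETURN, SIG_FAR) → (PATROL, lamp_flash)
  (RETURN, SIG_FOUND) → (RETURN, announce)
  (RETURN, SIG_NEAR) → (SEEK, arm_retract)
event = SIG_FULL selects (RETURN, lamp_flash)

mode=RETURN action=lamp_flash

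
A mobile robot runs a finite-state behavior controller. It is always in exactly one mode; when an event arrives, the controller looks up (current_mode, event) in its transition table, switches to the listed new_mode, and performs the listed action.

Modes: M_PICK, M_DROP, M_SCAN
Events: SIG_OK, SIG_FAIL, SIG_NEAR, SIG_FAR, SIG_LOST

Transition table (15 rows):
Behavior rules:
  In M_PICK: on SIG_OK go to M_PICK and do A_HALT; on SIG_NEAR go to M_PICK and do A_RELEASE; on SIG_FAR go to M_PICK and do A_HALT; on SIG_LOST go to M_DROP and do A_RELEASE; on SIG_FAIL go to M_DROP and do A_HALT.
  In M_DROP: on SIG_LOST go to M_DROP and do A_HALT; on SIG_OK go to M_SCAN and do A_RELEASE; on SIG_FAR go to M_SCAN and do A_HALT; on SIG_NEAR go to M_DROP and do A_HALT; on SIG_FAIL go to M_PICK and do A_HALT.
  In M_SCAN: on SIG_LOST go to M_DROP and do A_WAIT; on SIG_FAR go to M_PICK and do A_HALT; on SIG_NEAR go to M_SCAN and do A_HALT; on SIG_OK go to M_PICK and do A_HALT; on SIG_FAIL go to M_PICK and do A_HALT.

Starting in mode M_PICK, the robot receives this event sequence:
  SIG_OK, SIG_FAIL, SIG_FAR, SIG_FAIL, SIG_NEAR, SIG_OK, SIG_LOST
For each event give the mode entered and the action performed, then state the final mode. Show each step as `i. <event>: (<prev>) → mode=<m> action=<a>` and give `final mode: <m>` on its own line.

final mode: M_DROP

1. SIG_OK: (M_PICK) → mode=M_PICK action=A_HALT
2. SIG_FAIL: (M_PICK) → mode=M_DROP action=A_HALT
3. SIG_FAR: (M_DROP) → mode=M_SCAN action=A_HALT
4. SIG_FAIL: (M_SCAN) → mode=M_PICK action=A_HALT
5. SIG_NEAR: (M_PICK) → mode=M_PICK action=A_RELEASE
6. SIG_OK: (M_PICK) → mode=M_PICK action=A_HALT
7. SIG_LOST: (M_PICK) → mode=M_DROP action=A_RELEASE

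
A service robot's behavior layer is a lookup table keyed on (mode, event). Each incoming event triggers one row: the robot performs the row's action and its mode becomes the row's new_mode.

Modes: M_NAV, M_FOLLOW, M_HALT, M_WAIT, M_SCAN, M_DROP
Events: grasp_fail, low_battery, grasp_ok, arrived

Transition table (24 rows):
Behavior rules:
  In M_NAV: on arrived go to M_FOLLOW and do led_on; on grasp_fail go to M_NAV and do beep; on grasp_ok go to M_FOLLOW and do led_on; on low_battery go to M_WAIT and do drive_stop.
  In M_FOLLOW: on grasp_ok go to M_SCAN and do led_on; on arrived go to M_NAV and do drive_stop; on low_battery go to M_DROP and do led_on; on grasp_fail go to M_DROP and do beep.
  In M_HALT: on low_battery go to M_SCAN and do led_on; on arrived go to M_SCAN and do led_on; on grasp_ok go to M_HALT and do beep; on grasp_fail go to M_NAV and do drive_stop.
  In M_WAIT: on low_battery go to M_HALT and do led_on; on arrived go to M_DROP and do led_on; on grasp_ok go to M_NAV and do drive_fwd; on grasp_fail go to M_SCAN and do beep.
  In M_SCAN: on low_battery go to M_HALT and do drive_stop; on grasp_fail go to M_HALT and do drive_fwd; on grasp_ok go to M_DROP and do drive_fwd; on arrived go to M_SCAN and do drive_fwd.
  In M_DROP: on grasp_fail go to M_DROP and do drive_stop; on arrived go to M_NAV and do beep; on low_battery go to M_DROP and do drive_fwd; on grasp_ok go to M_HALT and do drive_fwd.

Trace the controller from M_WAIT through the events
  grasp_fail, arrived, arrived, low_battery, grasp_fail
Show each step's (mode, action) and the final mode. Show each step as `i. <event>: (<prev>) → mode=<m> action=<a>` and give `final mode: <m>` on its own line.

final mode: M_NAV

1. grasp_fail: (M_WAIT) → mode=M_SCAN action=beep
2. arrived: (M_SCAN) → mode=M_SCAN action=drive_fwd
3. arrived: (M_SCAN) → mode=M_SCAN action=drive_fwd
4. low_battery: (M_SCAN) → mode=M_HALT action=drive_stop
5. grasp_fail: (M_HALT) → mode=M_NAV action=drive_stop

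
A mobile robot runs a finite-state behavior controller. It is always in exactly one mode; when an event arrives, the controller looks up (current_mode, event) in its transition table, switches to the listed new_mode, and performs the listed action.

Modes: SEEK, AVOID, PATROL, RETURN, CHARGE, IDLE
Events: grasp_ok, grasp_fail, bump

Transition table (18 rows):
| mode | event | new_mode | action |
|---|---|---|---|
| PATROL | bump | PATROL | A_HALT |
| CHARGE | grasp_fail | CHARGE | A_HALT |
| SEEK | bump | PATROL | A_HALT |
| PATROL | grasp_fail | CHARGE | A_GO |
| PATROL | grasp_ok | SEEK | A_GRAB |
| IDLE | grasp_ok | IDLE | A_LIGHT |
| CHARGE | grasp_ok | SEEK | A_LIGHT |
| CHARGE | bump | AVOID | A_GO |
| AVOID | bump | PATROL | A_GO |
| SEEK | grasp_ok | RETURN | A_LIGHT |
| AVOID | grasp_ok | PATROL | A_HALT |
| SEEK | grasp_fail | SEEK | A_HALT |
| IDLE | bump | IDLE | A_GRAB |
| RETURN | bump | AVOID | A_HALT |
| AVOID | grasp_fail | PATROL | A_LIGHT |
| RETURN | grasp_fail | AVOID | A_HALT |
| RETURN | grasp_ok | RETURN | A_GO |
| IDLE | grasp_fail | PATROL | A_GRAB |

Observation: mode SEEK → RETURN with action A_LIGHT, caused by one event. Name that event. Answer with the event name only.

grasp_ok

try grasp_ok: (SEEK, grasp_ok) → (RETURN, A_LIGHT)  ← matches
try grasp_fail: (SEEK, grasp_fail) → (SEEK, A_HALT)
try bump: (SEEK, bump) → (PATROL, A_HALT)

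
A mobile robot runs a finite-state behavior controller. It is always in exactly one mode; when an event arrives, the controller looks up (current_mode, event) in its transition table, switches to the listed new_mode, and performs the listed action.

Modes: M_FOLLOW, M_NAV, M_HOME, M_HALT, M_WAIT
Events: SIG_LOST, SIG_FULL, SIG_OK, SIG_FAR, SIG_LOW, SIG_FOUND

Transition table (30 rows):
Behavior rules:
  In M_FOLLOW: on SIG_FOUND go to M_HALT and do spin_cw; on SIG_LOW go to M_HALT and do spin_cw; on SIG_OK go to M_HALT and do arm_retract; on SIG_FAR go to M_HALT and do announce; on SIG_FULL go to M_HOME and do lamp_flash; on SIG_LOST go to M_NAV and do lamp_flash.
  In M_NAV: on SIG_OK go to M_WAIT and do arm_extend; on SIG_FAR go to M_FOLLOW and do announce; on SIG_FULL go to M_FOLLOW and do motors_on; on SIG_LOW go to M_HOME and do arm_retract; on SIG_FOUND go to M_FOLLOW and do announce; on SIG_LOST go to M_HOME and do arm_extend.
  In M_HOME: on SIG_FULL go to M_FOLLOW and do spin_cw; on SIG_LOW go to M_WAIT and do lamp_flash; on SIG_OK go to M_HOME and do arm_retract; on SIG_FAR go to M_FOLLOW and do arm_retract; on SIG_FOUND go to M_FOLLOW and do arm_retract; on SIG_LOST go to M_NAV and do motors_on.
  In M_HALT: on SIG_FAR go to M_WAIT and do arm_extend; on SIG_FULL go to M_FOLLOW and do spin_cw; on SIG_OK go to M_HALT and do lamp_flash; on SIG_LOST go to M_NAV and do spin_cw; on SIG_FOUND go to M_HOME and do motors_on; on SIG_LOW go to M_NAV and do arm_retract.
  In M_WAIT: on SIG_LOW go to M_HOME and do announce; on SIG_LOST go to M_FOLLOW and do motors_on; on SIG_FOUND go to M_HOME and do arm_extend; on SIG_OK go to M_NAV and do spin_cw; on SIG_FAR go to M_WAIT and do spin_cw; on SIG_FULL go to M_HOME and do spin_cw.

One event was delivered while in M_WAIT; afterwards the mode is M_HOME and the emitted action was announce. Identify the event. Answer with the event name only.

SIG_LOW

try SIG_LOST: (M_WAIT, SIG_LOST) → (M_FOLLOW, motors_on)
try SIG_FULL: (M_WAIT, SIG_FULL) → (M_HOME, spin_cw)
try SIG_OK: (M_WAIT, SIG_OK) → (M_NAV, spin_cw)
try SIG_FAR: (M_WAIT, SIG_FAR) → (M_WAIT, spin_cw)
try SIG_LOW: (M_WAIT, SIG_LOW) → (M_HOME, announce)  ← matches
try SIG_FOUND: (M_WAIT, SIG_FOUND) → (M_HOME, arm_extend)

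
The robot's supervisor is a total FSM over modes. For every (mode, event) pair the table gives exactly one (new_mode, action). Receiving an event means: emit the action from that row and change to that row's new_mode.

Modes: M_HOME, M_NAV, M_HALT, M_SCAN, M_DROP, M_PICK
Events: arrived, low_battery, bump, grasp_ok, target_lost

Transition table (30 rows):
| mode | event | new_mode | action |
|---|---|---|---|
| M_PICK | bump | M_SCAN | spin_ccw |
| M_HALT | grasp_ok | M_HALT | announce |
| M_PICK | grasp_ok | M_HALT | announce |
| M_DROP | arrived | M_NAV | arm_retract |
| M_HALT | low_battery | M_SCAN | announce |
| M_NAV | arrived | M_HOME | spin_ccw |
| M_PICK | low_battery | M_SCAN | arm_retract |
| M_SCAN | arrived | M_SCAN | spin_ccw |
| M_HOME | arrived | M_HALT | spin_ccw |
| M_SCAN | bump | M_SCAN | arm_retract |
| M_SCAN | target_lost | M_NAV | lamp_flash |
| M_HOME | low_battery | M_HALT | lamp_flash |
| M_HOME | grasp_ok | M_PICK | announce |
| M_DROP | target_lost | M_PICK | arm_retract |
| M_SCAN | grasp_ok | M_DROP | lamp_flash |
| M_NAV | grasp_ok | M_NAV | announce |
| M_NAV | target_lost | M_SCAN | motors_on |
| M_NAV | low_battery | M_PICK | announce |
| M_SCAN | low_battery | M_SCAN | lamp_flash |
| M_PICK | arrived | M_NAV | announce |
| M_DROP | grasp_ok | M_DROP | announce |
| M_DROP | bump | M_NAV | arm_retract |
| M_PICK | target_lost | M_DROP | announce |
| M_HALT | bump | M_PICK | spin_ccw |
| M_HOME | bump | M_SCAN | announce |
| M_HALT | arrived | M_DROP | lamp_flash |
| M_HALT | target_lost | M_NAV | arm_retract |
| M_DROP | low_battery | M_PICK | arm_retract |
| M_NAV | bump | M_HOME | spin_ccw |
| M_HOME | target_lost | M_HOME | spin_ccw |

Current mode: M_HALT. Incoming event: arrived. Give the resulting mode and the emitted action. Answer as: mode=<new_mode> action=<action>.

current mode = M_HALT; filter table to that mode:
  (M_HALT, grasp_ok) → (M_HALT, announce)
  (M_HALT, low_battery) → (M_SCAN, announce)
  (M_HALT, bump) → (M_PICK, spin_ccw)
  (M_HALT, arrived) → (M_DROP, lamp_flash)  ← event matches
  (M_HALT, target_lost) → (M_NAV, arm_retract)
event = arrived selects (M_DROP, lamp_flash)

mode=M_DROP action=lamp_flash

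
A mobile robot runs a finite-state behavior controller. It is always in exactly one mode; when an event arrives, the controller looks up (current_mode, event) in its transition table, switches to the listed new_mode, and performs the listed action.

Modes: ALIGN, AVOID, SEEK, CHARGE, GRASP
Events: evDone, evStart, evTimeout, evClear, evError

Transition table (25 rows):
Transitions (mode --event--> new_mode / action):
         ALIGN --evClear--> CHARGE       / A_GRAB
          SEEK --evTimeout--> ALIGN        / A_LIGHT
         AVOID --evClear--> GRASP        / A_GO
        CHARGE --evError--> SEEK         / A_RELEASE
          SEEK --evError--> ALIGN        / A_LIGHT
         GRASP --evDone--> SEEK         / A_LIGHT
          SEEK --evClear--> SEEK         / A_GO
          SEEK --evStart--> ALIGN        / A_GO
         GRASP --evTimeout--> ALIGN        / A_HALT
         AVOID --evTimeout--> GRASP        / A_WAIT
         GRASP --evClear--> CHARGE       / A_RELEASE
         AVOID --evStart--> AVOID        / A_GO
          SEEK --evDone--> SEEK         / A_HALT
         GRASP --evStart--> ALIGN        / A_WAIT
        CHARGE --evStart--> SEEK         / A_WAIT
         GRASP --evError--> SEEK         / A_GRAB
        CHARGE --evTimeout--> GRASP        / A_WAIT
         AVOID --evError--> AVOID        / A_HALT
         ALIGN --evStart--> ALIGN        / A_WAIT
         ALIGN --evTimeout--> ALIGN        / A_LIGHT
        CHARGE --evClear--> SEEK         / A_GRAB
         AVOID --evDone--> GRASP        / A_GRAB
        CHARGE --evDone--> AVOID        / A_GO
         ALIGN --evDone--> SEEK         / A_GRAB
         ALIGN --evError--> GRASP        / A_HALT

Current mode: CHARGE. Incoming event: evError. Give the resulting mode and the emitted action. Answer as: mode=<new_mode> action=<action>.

current mode = CHARGE; filter table to that mode:
  (CHARGE, evError) → (SEEK, A_RELEASE)  ← event matches
  (CHARGE, evStart) → (SEEK, A_WAIT)
  (CHARGE, evTimeout) → (GRASP, A_WAIT)
  (CHARGE, evClear) → (SEEK, A_GRAB)
  (CHARGE, evDone) → (AVOID, A_GO)
event = evError selects (SEEK, A_RELEASE)

mode=SEEK action=A_RELEASE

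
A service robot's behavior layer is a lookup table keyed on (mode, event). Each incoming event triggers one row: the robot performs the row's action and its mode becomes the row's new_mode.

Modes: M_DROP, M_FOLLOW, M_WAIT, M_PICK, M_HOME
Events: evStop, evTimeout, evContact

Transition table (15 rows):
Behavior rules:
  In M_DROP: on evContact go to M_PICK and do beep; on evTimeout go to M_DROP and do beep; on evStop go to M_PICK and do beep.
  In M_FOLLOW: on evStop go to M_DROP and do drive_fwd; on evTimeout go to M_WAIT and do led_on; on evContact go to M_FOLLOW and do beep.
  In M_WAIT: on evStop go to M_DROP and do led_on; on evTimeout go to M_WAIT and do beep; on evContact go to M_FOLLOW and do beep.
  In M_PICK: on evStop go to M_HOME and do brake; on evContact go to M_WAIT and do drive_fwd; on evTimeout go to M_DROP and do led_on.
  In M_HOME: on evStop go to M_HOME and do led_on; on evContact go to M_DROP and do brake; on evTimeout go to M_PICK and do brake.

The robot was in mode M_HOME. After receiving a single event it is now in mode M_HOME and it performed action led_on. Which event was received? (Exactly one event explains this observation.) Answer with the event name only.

evStop

try evStop: (M_HOME, evStop) → (M_HOME, led_on)  ← matches
try evTimeout: (M_HOME, evTimeout) → (M_PICK, brake)
try evContact: (M_HOME, evContact) → (M_DROP, brake)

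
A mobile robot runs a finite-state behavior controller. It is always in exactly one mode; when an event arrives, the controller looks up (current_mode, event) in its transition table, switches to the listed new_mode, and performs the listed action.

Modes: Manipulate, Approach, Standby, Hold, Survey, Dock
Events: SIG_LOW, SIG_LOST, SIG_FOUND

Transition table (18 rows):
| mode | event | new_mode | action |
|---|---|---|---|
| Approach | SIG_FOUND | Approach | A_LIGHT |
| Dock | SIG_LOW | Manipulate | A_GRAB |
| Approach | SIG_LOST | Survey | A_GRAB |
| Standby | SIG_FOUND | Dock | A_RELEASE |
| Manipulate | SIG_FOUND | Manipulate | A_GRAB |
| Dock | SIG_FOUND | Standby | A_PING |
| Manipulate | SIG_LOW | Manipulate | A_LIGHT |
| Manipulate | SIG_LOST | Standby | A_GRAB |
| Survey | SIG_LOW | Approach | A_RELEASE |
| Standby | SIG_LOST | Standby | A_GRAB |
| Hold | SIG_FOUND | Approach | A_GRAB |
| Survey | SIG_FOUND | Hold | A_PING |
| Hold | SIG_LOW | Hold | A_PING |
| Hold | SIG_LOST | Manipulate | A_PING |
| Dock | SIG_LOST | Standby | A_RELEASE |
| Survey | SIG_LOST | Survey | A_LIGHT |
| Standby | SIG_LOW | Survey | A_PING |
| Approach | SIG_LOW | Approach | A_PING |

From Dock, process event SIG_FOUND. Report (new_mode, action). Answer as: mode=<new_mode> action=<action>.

current mode = Dock; filter table to that mode:
  (Dock, SIG_LOW) → (Manipulate, A_GRAB)
  (Dock, SIG_FOUND) → (Standby, A_PING)  ← event matches
  (Dock, SIG_LOST) → (Standby, A_RELEASE)
event = SIG_FOUND selects (Standby, A_PING)

mode=Standby action=A_PING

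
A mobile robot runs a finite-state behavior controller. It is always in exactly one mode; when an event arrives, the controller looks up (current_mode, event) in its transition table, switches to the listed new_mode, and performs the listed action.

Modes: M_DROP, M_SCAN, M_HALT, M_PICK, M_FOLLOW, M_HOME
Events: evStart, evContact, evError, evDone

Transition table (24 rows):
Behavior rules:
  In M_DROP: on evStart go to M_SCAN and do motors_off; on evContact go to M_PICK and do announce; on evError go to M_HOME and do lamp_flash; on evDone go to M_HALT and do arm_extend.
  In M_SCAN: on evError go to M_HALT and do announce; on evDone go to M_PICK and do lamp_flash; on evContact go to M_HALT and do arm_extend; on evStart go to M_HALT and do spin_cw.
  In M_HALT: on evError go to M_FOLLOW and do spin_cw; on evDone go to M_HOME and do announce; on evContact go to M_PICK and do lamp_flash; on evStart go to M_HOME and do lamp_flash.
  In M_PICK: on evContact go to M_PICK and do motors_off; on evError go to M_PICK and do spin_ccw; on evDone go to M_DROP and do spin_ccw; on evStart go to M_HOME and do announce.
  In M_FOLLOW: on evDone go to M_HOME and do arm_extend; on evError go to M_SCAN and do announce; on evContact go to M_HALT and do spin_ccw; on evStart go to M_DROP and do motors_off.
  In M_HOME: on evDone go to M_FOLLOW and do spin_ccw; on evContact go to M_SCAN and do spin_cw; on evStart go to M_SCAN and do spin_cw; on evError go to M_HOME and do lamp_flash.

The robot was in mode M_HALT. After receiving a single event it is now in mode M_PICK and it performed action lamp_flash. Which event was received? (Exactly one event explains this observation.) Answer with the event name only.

try evStart: (M_HALT, evStart) → (M_HOME, lamp_flash)
try evContact: (M_HALT, evContact) → (M_PICK, lamp_flash)  ← matches
try evError: (M_HALT, evError) → (M_FOLLOW, spin_cw)
try evDone: (M_HALT, evDone) → (M_HOME, announce)

evContact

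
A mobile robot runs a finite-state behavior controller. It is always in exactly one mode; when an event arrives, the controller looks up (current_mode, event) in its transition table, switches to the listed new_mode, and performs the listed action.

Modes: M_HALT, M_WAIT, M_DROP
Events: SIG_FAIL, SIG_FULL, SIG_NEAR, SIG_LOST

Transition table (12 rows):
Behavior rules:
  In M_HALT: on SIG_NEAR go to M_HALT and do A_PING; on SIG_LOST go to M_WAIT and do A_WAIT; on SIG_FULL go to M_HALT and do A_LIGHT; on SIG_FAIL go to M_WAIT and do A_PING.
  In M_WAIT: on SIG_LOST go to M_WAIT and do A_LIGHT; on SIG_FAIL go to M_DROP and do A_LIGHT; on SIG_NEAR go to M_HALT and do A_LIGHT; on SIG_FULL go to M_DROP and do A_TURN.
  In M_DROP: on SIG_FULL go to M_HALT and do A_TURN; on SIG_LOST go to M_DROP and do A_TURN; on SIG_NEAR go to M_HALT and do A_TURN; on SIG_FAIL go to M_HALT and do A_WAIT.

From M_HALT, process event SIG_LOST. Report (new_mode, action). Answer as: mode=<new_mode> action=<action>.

current mode = M_HALT; filter table to that mode:
  (M_HALT, SIG_NEAR) → (M_HALT, A_PING)
  (M_HALT, SIG_LOST) → (M_WAIT, A_WAIT)  ← event matches
  (M_HALT, SIG_FULL) → (M_HALT, A_LIGHT)
  (M_HALT, SIG_FAIL) → (M_WAIT, A_PING)
event = SIG_LOST selects (M_WAIT, A_WAIT)

mode=M_WAIT action=A_WAIT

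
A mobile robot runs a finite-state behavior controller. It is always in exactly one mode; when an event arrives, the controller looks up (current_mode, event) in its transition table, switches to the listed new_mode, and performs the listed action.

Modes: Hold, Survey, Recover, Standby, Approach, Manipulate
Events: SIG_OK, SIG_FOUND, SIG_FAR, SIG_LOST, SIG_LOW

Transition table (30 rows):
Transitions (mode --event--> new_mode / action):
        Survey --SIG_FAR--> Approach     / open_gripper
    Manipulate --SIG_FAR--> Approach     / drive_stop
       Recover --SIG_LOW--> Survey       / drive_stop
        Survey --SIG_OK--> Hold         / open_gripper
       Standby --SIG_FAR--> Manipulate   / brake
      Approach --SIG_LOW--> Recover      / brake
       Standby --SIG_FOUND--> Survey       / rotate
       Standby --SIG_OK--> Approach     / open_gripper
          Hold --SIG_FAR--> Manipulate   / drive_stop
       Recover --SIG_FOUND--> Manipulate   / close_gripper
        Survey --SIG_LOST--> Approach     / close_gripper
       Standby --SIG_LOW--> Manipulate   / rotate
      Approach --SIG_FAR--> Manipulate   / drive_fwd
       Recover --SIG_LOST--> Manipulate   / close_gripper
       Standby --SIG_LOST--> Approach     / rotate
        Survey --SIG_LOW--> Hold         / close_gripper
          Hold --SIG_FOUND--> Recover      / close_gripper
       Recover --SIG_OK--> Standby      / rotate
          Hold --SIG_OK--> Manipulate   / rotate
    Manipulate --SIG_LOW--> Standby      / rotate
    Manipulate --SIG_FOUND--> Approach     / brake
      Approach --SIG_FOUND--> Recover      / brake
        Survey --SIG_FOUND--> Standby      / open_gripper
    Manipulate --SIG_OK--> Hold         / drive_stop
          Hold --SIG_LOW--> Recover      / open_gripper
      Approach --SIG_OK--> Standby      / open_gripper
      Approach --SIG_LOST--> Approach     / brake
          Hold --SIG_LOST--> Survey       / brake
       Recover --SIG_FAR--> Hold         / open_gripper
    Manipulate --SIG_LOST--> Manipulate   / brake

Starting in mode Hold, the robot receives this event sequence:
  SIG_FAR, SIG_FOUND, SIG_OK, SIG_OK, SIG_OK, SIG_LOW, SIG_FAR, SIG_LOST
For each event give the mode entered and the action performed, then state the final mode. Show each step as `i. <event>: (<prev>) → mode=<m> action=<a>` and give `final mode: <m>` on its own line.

final mode: Approach

1. SIG_FAR: (Hold) → mode=Manipulate action=drive_stop
2. SIG_FOUND: (Manipulate) → mode=Approach action=brake
3. SIG_OK: (Approach) → mode=Standby action=open_gripper
4. SIG_OK: (Standby) → mode=Approach action=open_gripper
5. SIG_OK: (Approach) → mode=Standby action=open_gripper
6. SIG_LOW: (Standby) → mode=Manipulate action=rotate
7. SIG_FAR: (Manipulate) → mode=Approach action=drive_stop
8. SIG_LOST: (Approach) → mode=Approach action=brake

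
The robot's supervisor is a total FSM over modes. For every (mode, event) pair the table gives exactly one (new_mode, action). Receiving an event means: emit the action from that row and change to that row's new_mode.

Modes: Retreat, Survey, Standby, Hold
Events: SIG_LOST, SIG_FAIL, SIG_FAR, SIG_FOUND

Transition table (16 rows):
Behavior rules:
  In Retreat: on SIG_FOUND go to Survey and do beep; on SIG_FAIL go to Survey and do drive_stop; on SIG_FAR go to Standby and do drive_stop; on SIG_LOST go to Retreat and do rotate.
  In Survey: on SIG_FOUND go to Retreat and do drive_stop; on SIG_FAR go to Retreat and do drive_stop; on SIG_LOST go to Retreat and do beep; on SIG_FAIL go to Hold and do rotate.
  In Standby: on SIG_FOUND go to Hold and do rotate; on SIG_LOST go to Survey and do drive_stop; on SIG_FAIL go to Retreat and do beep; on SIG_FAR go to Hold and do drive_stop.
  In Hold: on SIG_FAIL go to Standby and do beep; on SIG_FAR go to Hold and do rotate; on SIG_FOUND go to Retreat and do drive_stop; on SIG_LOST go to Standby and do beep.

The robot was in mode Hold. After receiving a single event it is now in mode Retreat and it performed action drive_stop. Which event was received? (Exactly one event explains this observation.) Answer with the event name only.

try SIG_LOST: (Hold, SIG_LOST) → (Standby, beep)
try SIG_FAIL: (Hold, SIG_FAIL) → (Standby, beep)
try SIG_FAR: (Hold, SIG_FAR) → (Hold, rotate)
try SIG_FOUND: (Hold, SIG_FOUND) → (Retreat, drive_stop)  ← matches

SIG_FOUND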